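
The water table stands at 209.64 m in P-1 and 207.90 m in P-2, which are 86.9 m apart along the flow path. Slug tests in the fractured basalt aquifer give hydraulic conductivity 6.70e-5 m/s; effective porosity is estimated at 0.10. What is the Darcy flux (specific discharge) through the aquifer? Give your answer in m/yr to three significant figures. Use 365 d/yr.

42.3 m/yr

Hydraulic gradient i = (209.64 − 207.90) / 86.9 = 1.74 / 86.9 = 0.02002
K = 6.70e-5 m/s × 86400 s/d = 5.789 m/d
Specific discharge q = 5.789 × 0.02002 = 0.1159 m/d
   = 0.1159 × 365 = 42.3 m/yr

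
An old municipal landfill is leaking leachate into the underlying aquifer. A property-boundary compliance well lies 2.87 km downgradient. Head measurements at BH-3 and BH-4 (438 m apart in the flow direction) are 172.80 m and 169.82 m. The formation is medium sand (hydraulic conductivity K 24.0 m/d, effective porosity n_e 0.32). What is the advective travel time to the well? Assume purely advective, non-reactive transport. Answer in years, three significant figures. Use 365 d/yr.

15.4 years

Hydraulic gradient i = (172.80 − 169.82) / 438 = 2.98 / 438 = 0.006804
Darcy flux q = K·i = 24.0 × 0.006804 = 0.1633 m/d
v_s = q/n_e = 0.1633/0.32 = 0.5103 m/d
L = 2.87 km = 2870 m
t = L / v = 2870 / 0.5103 = 5624 d
   = 5624 / 365 = 15.4 yr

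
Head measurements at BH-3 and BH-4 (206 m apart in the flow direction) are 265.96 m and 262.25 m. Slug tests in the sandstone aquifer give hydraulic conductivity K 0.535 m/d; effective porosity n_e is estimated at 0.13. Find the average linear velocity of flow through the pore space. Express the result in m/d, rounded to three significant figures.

Hydraulic gradient i = (265.96 − 262.25) / 206 = 3.71 / 206 = 0.01801
q = Ki = 0.535 × 0.01801 = 0.009635 m/d
Seepage velocity v = q / n = 0.009635 / 0.13 = 0.07412 m/d

0.0741 m/d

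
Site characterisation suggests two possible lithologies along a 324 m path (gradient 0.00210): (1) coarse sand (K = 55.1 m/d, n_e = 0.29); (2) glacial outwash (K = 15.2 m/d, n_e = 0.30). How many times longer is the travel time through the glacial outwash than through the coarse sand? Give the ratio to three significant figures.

3.75

Unit 1 (coarse sand): v = 55.1×0.0021/0.29 = 0.3990 m/d, t = 324/0.3990 = 812.0 d
Unit 2 (glacial outwash): v = 15.2×0.0021/0.30 = 0.1064 m/d, t = 324/0.1064 = 3045 d
t(glacial outwash) / t(coarse sand) = 3045/812.0 = 3.75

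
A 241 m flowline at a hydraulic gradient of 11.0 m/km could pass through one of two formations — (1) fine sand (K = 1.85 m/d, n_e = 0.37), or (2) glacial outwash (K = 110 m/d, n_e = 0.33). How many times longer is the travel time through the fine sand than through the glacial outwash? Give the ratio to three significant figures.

66.7

Unit 1 (fine sand): v = 1.85×0.011/0.37 = 0.05500 m/d, t = 241/0.05500 = 4382 d
Unit 2 (glacial outwash): v = 110×0.011/0.33 = 3.667 m/d, t = 241/3.667 = 65.73 d
t(fine sand) / t(glacial outwash) = 4382/65.73 = 66.7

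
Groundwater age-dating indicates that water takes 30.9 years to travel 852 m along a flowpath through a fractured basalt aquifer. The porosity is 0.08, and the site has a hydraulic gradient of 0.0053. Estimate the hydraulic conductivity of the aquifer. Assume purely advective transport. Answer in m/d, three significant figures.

t = 30.9 years = 11280 d
v = L / t = 852 / 11280 = 0.07554 m/d
K = v · n / i = 0.07554 × 0.08 / 0.0053 = 1.14 m/d

1.14 m/d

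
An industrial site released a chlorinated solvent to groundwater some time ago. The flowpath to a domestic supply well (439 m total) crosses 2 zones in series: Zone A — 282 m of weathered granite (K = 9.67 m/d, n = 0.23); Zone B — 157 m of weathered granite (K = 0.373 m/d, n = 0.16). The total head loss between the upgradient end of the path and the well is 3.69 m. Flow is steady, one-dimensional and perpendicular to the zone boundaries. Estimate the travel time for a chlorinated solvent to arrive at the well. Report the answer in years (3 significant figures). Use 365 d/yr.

30.1 years

Continuity: the same q passes through each zone, so ΔH = q·Σ(L_j/K_j) — the zones act as resistances in series.
Σ(L/K) = 282/9.67 + 157/0.373 = 29.16 + 420.9 = 450.1 d
q = ΔH / Σ(L/K) = 3.69 / 450.1 = 0.008199 m/d (same in every zone)
Zone A: v = q/n = 0.008199/0.23 = 0.03565 m/d → t_A = 282/0.03565 = 7911 d
Zone B: v = q/n = 0.008199/0.16 = 0.05124 m/d → t_B = 157/0.05124 = 3064 d
Total t = 7911 + 3064 = 10970 d
   = 10970 / 365 = 30.1 yr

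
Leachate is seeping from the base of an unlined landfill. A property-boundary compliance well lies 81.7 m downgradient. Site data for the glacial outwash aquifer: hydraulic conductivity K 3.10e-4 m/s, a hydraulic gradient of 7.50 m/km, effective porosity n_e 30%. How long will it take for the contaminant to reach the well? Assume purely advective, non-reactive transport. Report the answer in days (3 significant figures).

K = 3.10e-4 m/s × 86400 s/d = 26.78 m/d
Specific discharge q = 26.78 × 0.0075 = 0.2009 m/d
v = Ki/n = 26.78·0.0075/0.30 = 0.6696 m/d
t = L / v = 81.7 / 0.6696 = 122.0 d

122 days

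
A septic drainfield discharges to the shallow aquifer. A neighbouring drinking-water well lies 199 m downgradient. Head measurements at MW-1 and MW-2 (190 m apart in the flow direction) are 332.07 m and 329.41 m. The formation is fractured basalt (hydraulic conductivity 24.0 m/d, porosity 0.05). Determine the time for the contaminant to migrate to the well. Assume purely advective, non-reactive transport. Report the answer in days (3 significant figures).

Hydraulic gradient i = (332.07 − 329.41) / 190 = 2.66 / 190 = 0.01400
Specific discharge q = 24.0 × 0.01400 = 0.3360 m/d
v = Ki/n = 24.0·0.01400/0.05 = 6.720 m/d
t = L / v = 199 / 6.720 = 29.61 d

29.6 days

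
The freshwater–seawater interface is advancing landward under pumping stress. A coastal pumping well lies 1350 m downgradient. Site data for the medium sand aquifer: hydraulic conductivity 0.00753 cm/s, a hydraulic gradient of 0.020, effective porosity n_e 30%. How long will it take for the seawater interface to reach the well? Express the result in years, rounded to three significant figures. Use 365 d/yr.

K = 0.00753 cm/s × 864 = 6.506 m/d
q = Ki = 6.506 × 0.020 = 0.1301 m/d
Average linear velocity = 0.1301 / 0.30 = 0.4337 m/d
t = L / v = 1350 / 0.4337 = 3113 d
   = 3113 / 365 = 8.53 yr

8.53 years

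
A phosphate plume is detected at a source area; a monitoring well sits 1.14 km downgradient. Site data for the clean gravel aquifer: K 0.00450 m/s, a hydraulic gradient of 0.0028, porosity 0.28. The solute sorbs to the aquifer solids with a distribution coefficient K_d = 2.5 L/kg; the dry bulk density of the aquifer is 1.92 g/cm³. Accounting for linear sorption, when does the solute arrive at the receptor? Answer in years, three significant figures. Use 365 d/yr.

K = 0.00450 m/s × 86400 s/d = 388.8 m/d
q = Ki = 388.8 × 0.0028 = 1.089 m/d
Average linear velocity = 1.089 / 0.28 = 3.888 m/d
Retardation R = 1 + ρ_b·K_d/n = 1 + 1.92×2.5/0.28 = 18.14
Contaminant velocity v_c = v/R = 3.888/18.14 = 0.2143 m/d
L = 1.14 km = 1140 m
t = L/v_c = 1140/0.2143 = 5320 d
   = 5320/365 = 14.6 yr

14.6 years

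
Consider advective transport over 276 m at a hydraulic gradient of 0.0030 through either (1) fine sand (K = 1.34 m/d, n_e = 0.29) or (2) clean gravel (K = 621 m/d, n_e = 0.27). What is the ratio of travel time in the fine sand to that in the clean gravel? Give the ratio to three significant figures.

Unit 1 (fine sand): v = 1.34×0.0030/0.29 = 0.01386 m/d, t = 276/0.01386 = 19910 d
Unit 2 (clean gravel): v = 621×0.0030/0.27 = 6.900 m/d, t = 276/6.900 = 40.00 d
t(fine sand) / t(clean gravel) = 19910/40.00 = 498

498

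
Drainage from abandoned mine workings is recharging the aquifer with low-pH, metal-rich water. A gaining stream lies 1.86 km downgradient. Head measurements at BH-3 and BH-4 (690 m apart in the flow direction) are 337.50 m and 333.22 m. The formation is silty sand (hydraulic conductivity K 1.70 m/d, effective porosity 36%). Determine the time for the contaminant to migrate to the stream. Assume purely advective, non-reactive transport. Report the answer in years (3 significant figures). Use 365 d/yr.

Hydraulic gradient i = (337.50 − 333.22) / 690 = 4.28 / 690 = 0.006203
q = Ki = 1.70 × 0.006203 = 0.01054 m/d
v = Ki/n = 1.70·0.006203/0.36 = 0.02929 m/d
L = 1.86 km = 1860 m
t = L / v = 1860 / 0.02929 = 63500 d
   = 63500 / 365 = 174 yr

174 years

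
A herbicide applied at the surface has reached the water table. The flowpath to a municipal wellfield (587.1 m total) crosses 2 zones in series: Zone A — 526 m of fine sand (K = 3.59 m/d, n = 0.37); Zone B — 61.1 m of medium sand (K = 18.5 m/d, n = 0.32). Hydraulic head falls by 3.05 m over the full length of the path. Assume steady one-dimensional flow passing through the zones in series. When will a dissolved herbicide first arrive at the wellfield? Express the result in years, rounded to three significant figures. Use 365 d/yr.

Steady 1-D flow in series ⇒ the Darcy flux q is identical in every zone and the zone head losses add (resistances L/K in series).
Σ(L/K) = 526/3.59 + 61.1/18.5 = 146.5 + 3.303 = 149.8 d
q = ΔH / Σ(L/K) = 3.05 / 149.8 = 0.02036 m/d (same in every zone)
Zone A: v = q/n = 0.02036/0.37 = 0.05502 m/d → t_A = 526/0.05502 = 9560 d
Zone B: v = q/n = 0.02036/0.32 = 0.06362 m/d → t_B = 61.1/0.06362 = 960.4 d
Total t = 9560 + 960.4 = 10520 d
   = 10520 / 365 = 28.8 yr

28.8 years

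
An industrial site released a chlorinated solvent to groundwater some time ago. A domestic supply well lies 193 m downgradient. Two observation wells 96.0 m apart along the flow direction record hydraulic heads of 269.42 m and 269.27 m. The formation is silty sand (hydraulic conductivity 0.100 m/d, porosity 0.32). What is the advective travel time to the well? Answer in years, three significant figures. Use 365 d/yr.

1080 years

Hydraulic gradient i = (269.42 − 269.27) / 96.0 = 0.15 / 96.0 = 0.001562
Darcy flux q = K·i = 0.100 × 0.001562 = 1.563e-4 m/d
Average linear velocity = 1.563e-4 / 0.32 = 4.883e-4 m/d
t = L / v = 193 / 4.883e-4 = 395300 d
   = 395300 / 365 = 1080 yr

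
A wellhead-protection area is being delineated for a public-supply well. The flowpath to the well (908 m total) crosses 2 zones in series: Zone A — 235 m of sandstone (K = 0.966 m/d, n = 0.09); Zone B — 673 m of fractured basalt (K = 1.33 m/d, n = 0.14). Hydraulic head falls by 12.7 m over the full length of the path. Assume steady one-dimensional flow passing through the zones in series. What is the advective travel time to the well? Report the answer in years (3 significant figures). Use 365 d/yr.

18.6 years

Continuity: the same q passes through each zone, so ΔH = q·Σ(L_j/K_j) — the zones act as resistances in series.
Σ(L/K) = 235/0.966 + 673/1.33 = 243.3 + 506.0 = 749.3 d
q = ΔH / Σ(L/K) = 12.7 / 749.3 = 0.01695 m/d (same in every zone)
Zone A: v = q/n = 0.01695/0.09 = 0.1883 m/d → t_A = 235/0.1883 = 1248 d
Zone B: v = q/n = 0.01695/0.14 = 0.1211 m/d → t_B = 673/0.1211 = 5559 d
Total t = 1248 + 5559 = 6807 d
   = 6807 / 365 = 18.6 yr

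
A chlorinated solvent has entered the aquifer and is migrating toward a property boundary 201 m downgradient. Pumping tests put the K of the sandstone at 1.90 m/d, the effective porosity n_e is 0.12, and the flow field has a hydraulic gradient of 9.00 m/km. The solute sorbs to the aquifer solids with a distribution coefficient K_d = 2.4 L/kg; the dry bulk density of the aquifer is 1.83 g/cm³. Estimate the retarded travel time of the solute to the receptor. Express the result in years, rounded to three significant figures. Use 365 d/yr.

Darcy flux q = K·i = 1.90 × 0.0090 = 0.01710 m/d
v_s = q/n_e = 0.01710/0.12 = 0.1425 m/d
Retardation R = 1 + ρ_b·K_d/n = 1 + 1.83×2.4/0.12 = 37.60
Contaminant velocity v_c = v/R = 0.1425/37.60 = 0.003790 m/d
t = L/v_c = 201/0.003790 = 53040 d
   = 53040/365 = 145 yr

145 years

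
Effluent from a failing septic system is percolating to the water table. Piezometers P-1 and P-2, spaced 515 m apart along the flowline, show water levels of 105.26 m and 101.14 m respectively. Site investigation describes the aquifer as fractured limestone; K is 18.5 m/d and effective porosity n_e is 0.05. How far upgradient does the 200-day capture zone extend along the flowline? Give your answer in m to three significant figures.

592 m

Hydraulic gradient i = (105.26 − 101.14) / 515 = 4.12 / 515 = 0.008000
Darcy flux q = K·i = 18.5 × 0.008000 = 0.1480 m/d
v_s = q/n_e = 0.1480/0.05 = 2.960 m/d
L = v × T = 2.960 × 200 = 592.0 m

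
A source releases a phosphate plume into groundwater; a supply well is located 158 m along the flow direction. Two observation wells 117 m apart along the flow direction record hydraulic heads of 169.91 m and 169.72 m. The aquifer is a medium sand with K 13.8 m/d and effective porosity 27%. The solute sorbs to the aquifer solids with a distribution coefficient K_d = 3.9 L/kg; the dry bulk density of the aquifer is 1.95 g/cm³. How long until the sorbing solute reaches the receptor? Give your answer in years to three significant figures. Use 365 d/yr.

152 years

Hydraulic gradient i = (169.91 − 169.72) / 117 = 0.19 / 117 = 0.001624
Darcy flux q = K·i = 13.8 × 0.001624 = 0.02241 m/d
Seepage velocity v = q / n = 0.02241 / 0.27 = 0.08300 m/d
Retardation R = 1 + ρ_b·K_d/n = 1 + 1.95×3.9/0.27 = 29.17
Contaminant velocity v_c = v/R = 0.08300/29.17 = 0.002846 m/d
t = L/v_c = 158/0.002846 = 55520 d
   = 55520/365 = 152 yr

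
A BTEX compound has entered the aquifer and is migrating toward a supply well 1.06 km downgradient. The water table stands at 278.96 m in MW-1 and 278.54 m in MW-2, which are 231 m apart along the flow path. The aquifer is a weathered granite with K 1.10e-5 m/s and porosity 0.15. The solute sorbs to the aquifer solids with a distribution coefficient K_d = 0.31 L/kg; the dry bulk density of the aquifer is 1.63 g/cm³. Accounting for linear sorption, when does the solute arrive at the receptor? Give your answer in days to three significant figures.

402000 days

Hydraulic gradient i = (278.96 − 278.54) / 231 = 0.42 / 231 = 0.001818
K = 1.10e-5 m/s × 86400 s/d = 0.9504 m/d
Specific discharge q = 0.9504 × 0.001818 = 0.001728 m/d
Average linear velocity = 0.001728 / 0.15 = 0.01152 m/d
Retardation R = 1 + ρ_b·K_d/n = 1 + 1.63×0.31/0.15 = 4.369
Contaminant velocity v_c = v/R = 0.01152/4.369 = 0.002637 m/d
L = 1.06 km = 1060 m
t = L/v_c = 1060/0.002637 = 402000 d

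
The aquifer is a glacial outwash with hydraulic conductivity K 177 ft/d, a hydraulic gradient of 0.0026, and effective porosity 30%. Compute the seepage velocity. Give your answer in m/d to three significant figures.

K = 177 ft/d × 0.3048 = 53.95 m/d
Darcy flux q = K·i = 53.95 × 0.0026 = 0.1403 m/d
Average linear velocity = 0.1403 / 0.30 = 0.4676 m/d

0.468 m/d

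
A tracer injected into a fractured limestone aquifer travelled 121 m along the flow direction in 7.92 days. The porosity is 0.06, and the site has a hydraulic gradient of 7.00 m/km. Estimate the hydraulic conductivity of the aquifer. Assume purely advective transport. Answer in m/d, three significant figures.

v = L / t = 121 / 7.92 = 15.28 m/d
K = v · n / i = 15.28 × 0.06 / 0.0070 = 131 m/d

131 m/d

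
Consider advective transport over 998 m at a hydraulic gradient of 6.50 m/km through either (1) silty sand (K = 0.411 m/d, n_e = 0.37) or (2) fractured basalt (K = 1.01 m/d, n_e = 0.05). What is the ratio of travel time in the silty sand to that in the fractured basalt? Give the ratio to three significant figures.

18.2

Unit 1 (silty sand): v = 0.411×0.0065/0.37 = 0.007220 m/d, t = 998/0.007220 = 138200 d
Unit 2 (fractured basalt): v = 1.01×0.0065/0.05 = 0.1313 m/d, t = 998/0.1313 = 7601 d
t(silty sand) / t(fractured basalt) = 138200/7601 = 18.2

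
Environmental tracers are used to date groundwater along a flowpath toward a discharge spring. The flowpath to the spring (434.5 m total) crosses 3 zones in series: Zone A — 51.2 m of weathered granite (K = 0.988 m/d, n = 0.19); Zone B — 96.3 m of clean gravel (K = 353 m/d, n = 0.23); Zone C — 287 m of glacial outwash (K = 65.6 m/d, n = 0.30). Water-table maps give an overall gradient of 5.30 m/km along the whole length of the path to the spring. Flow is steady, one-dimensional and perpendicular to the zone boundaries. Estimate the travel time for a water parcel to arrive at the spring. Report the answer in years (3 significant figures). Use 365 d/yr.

7.93 years

Steady 1-D flow in series ⇒ the Darcy flux q is identical in every zone and the zone head losses add (resistances L/K in series).
Σ(L/K) = 51.2/0.988 + 96.3/353 + 287/65.6 = 51.82 + 0.2728 + 4.375 = 56.47 d
K_eq = L_total / Σ(L/K) = 434.5 / 56.47 = 7.694 m/d
q = K_eq · i = 7.694 × 0.0053 = 0.04078 m/d (same in every zone)
Zone A: v = q/n = 0.04078/0.19 = 0.2146 m/d → t_A = 51.2/0.2146 = 238.5 d
Zone B: v = q/n = 0.04078/0.23 = 0.1773 m/d → t_B = 96.3/0.1773 = 543.1 d
Zone C: v = q/n = 0.04078/0.30 = 0.1359 m/d → t_C = 287/0.1359 = 2111 d
Total t = 238.5 + 543.1 + 2111 = 2893 d
   = 2893 / 365 = 7.93 yr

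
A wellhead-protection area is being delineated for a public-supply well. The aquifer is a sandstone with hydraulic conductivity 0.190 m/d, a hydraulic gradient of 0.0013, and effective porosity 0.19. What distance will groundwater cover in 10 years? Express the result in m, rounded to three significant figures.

q = Ki = 0.190 × 0.0013 = 2.470e-4 m/d
Average linear velocity = 2.470e-4 / 0.19 = 0.001300 m/d
T = 10 yr × 365 = 3650 d
L = v × T = 0.001300 × 3650 = 4.745 m

4.75 m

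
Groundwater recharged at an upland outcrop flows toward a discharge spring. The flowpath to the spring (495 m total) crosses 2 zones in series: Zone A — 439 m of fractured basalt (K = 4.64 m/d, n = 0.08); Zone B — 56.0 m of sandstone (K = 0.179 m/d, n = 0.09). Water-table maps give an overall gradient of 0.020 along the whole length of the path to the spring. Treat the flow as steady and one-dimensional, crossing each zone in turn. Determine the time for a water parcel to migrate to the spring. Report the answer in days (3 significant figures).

Steady 1-D flow in series ⇒ the Darcy flux q is identical in every zone and the zone head losses add (resistances L/K in series).
Σ(L/K) = 439/4.64 + 56.0/0.179 = 94.61 + 312.8 = 407.5 d
K_eq = L_total / Σ(L/K) = 495 / 407.5 = 1.215 m/d
q = K_eq · i = 1.215 × 0.020 = 0.02430 m/d (same in every zone)
Zone A: v = q/n = 0.02430/0.08 = 0.3037 m/d → t_A = 439/0.3037 = 1445 d
Zone B: v = q/n = 0.02430/0.09 = 0.2700 m/d → t_B = 56.0/0.2700 = 207.4 d
Total t = 1445 + 207.4 = 1653 d

1650 days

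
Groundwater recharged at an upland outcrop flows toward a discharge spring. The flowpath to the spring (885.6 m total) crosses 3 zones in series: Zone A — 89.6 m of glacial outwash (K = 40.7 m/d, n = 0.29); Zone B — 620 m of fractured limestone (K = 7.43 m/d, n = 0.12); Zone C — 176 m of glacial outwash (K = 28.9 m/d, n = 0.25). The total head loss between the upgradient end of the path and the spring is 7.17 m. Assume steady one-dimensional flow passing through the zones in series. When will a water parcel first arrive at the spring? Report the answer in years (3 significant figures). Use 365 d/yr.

Steady 1-D flow in series ⇒ the Darcy flux q is identical in every zone and the zone head losses add (resistances L/K in series).
Σ(L/K) = 89.6/40.7 + 620/7.43 + 176/28.9 = 2.201 + 83.45 + 6.090 = 91.74 d
q = ΔH / Σ(L/K) = 7.17 / 91.74 = 0.07816 m/d (same in every zone)
Zone A: v = q/n = 0.07816/0.29 = 0.2695 m/d → t_A = 89.6/0.2695 = 332.5 d
Zone B: v = q/n = 0.07816/0.12 = 0.6513 m/d → t_B = 620/0.6513 = 951.9 d
Zone C: v = q/n = 0.07816/0.25 = 0.3126 m/d → t_C = 176/0.3126 = 563.0 d
Total t = 332.5 + 951.9 + 563.0 = 1847 d
   = 1847 / 365 = 5.06 yr

5.06 years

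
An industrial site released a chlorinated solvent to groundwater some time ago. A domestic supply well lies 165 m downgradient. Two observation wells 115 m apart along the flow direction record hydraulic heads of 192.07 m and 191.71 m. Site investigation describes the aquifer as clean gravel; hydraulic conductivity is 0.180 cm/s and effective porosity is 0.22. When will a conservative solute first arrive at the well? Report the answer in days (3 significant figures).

Hydraulic gradient i = (192.07 − 191.71) / 115 = 0.36 / 115 = 0.003130
K = 0.180 cm/s × 864 = 155.5 m/d
q = Ki = 155.5 × 0.003130 = 0.4868 m/d
v = Ki/n = 155.5·0.003130/0.22 = 2.213 m/d
t = L / v = 165 / 2.213 = 74.56 d

74.6 days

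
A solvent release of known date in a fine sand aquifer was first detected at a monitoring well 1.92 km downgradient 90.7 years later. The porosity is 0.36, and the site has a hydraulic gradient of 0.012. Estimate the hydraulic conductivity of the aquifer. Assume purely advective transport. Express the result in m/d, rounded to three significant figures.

1.74 m/d

t = 90.7 years = 33110 d
L = 1.92 km = 1920 m
v = L / t = 1920 / 33110 = 0.05800 m/d
K = v · n / i = 0.05800 × 0.36 / 0.012 = 1.74 m/d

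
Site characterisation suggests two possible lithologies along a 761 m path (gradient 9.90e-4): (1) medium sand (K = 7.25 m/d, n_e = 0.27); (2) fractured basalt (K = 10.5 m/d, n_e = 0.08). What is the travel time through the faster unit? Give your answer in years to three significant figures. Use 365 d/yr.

Unit 1 (medium sand): v = 7.25×9.9e-4/0.27 = 0.02658 m/d, t = 761/0.02658 = 28630 d
Unit 2 (fractured basalt): v = 10.5×9.9e-4/0.08 = 0.1299 m/d, t = 761/0.1299 = 5857 d
Faster: 5857 d / 365 = 16.0 yr

16.0 years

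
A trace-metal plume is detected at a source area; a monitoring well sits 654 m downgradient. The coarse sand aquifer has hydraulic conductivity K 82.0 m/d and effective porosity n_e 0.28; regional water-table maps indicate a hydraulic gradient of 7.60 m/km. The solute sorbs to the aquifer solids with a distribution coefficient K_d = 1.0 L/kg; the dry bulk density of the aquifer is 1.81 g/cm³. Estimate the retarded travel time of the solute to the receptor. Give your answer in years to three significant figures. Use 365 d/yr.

6.01 years

q = Ki = 82.0 × 0.0076 = 0.6232 m/d
v = Ki/n = 82.0·0.0076/0.28 = 2.226 m/d
Retardation R = 1 + ρ_b·K_d/n = 1 + 1.81×1.0/0.28 = 7.464
Contaminant velocity v_c = v/R = 2.226/7.464 = 0.2982 m/d
t = L/v_c = 654/0.2982 = 2193 d
   = 2193/365 = 6.01 yr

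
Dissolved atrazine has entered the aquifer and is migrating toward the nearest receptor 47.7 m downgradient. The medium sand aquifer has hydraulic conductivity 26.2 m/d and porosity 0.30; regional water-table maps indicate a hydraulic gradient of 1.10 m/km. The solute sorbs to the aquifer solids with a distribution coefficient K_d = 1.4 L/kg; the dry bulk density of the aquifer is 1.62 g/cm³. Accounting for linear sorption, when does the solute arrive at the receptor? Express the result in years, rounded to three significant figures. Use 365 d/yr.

Darcy flux q = K·i = 26.2 × 0.0011 = 0.02882 m/d
v = Ki/n = 26.2·0.0011/0.30 = 0.09607 m/d
Retardation R = 1 + ρ_b·K_d/n = 1 + 1.62×1.4/0.30 = 8.560
Contaminant velocity v_c = v/R = 0.09607/8.560 = 0.01122 m/d
t = L/v_c = 47.7/0.01122 = 4250 d
   = 4250/365 = 11.6 yr

11.6 years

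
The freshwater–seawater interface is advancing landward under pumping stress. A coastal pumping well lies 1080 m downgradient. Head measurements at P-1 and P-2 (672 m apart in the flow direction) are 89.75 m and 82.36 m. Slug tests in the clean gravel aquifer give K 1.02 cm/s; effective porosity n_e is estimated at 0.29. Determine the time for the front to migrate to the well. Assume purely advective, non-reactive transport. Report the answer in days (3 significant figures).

Hydraulic gradient i = (89.75 − 82.36) / 672 = 7.39 / 672 = 0.01100
K = 1.02 cm/s × 864 = 881.3 m/d
Darcy flux q = K·i = 881.3 × 0.01100 = 9.691 m/d
Average linear velocity = 9.691 / 0.29 = 33.42 m/d
t = L / v = 1080 / 33.42 = 32.32 d

32.3 days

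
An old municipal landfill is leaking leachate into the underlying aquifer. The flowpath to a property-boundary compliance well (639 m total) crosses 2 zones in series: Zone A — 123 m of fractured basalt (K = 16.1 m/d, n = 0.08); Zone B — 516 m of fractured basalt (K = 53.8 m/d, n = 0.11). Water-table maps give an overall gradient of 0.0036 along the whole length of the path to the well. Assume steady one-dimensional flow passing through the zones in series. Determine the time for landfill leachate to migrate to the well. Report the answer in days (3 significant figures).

499 days

Continuity: the same q passes through each zone, so ΔH = q·Σ(L_j/K_j) — the zones act as resistances in series.
Σ(L/K) = 123/16.1 + 516/53.8 = 7.640 + 9.591 = 17.23 d
K_eq = L_total / Σ(L/K) = 639 / 17.23 = 37.08 m/d
q = K_eq · i = 37.08 × 0.0036 = 0.1335 m/d (same in every zone)
Zone A: v = q/n = 0.1335/0.08 = 1.669 m/d → t_A = 123/1.669 = 73.71 d
Zone B: v = q/n = 0.1335/0.11 = 1.214 m/d → t_B = 516/1.214 = 425.2 d
Total t = 73.71 + 425.2 = 498.9 d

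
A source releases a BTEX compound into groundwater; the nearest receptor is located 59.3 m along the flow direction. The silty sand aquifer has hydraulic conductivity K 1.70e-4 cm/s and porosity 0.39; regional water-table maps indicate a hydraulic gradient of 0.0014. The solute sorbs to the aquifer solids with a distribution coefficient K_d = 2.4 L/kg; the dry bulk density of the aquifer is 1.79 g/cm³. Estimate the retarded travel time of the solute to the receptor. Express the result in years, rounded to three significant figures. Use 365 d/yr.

3700 years

K = 1.70e-4 cm/s × 864 = 0.1469 m/d
q = Ki = 0.1469 × 0.0014 = 2.056e-4 m/d
Average linear velocity = 2.056e-4 / 0.39 = 5.273e-4 m/d
Retardation R = 1 + ρ_b·K_d/n = 1 + 1.79×2.4/0.39 = 12.02
Contaminant velocity v_c = v/R = 5.273e-4/12.02 = 4.388e-5 m/d
t = L/v_c = 59.3/4.388e-5 = 1.351e6 d
   = 1.351e6/365 = 3700 yr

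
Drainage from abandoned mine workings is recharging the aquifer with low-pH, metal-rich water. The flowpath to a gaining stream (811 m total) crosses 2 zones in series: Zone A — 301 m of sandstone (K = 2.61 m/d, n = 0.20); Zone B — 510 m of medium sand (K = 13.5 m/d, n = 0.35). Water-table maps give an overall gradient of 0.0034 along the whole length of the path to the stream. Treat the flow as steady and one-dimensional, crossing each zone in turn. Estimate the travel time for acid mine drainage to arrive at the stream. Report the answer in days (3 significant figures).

Continuity: the same q passes through each zone, so ΔH = q·Σ(L_j/K_j) — the zones act as resistances in series.
Σ(L/K) = 301/2.61 + 510/13.5 = 115.3 + 37.78 = 153.1 d
K_eq = L_total / Σ(L/K) = 811 / 153.1 = 5.297 m/d
q = K_eq · i = 5.297 × 0.0034 = 0.01801 m/d (same in every zone)
Zone A: v = q/n = 0.01801/0.20 = 0.09005 m/d → t_A = 301/0.09005 = 3343 d
Zone B: v = q/n = 0.01801/0.35 = 0.05146 m/d → t_B = 510/0.05146 = 9911 d
Total t = 3343 + 9911 = 13250 d

13300 days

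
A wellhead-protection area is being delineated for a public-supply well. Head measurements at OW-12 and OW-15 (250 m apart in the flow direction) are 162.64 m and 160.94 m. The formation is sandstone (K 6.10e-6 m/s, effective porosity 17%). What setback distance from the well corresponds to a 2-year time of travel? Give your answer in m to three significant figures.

Hydraulic gradient i = (162.64 − 160.94) / 250 = 1.70 / 250 = 0.006800
K = 6.10e-6 m/s × 86400 s/d = 0.5270 m/d
Darcy flux q = K·i = 0.5270 × 0.006800 = 0.003584 m/d
v = Ki/n = 0.5270·0.006800/0.17 = 0.02108 m/d
T = 2 yr × 365 = 730 d
L = v × T = 0.02108 × 730 = 15.39 m

15.4 m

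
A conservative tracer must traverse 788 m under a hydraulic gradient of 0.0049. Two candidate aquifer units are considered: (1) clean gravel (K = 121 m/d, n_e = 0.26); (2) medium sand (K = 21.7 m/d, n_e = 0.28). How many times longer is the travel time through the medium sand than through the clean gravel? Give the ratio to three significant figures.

6.00

Unit 1 (clean gravel): v = 121×0.0049/0.26 = 2.280 m/d, t = 788/2.280 = 345.6 d
Unit 2 (medium sand): v = 21.7×0.0049/0.28 = 0.3797 m/d, t = 788/0.3797 = 2075 d
t(medium sand) / t(clean gravel) = 2075/345.6 = 6.00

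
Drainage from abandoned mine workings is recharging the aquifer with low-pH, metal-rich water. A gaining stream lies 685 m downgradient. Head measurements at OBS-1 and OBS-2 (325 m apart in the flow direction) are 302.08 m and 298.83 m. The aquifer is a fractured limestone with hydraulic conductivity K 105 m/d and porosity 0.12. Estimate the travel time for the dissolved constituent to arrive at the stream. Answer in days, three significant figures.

Hydraulic gradient i = (302.08 − 298.83) / 325 = 3.25 / 325 = 0.01000
Specific discharge q = 105 × 0.01000 = 1.050 m/d
Average linear velocity = 1.050 / 0.12 = 8.750 m/d
t = L / v = 685 / 8.750 = 78.29 d

78.3 days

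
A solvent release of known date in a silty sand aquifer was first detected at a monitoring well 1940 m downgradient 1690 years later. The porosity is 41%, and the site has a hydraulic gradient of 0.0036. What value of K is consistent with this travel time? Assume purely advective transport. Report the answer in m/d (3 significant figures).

0.358 m/d

t = 1690 years = 616900 d
v = L / t = 1940 / 616900 = 0.003145 m/d
K = v · n / i = 0.003145 × 0.41 / 0.0036 = 0.358 m/d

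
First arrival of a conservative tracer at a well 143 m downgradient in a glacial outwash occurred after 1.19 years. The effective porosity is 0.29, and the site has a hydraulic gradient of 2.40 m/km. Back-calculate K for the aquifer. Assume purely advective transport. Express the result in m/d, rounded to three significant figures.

39.8 m/d

t = 1.19 years = 434.3 d
v = L / t = 143 / 434.3 = 0.3292 m/d
K = v · n / i = 0.3292 × 0.29 / 0.0024 = 39.8 m/d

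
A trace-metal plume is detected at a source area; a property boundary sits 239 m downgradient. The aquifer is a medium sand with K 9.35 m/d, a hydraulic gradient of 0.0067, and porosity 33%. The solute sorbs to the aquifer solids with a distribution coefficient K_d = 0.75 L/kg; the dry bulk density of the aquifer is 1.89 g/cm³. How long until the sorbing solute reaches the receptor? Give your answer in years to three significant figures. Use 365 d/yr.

Darcy flux q = K·i = 9.35 × 0.0067 = 0.06265 m/d
v_s = q/n_e = 0.06265/0.33 = 0.1898 m/d
Retardation R = 1 + ρ_b·K_d/n = 1 + 1.89×0.75/0.33 = 5.295
Contaminant velocity v_c = v/R = 0.1898/5.295 = 0.03585 m/d
t = L/v_c = 239/0.03585 = 6667 d
   = 6667/365 = 18.3 yr

18.3 years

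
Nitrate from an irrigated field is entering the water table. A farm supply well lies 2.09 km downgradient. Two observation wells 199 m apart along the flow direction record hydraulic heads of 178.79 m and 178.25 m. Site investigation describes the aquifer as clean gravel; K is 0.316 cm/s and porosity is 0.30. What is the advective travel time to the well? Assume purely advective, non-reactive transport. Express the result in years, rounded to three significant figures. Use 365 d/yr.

2.32 years

Hydraulic gradient i = (178.79 − 178.25) / 199 = 0.54 / 199 = 0.002714
K = 0.316 cm/s × 864 = 273.0 m/d
Specific discharge q = 273.0 × 0.002714 = 0.7409 m/d
Average linear velocity = 0.7409 / 0.30 = 2.470 m/d
L = 2.09 km = 2090 m
t = L / v = 2090 / 2.470 = 846.3 d
   = 846.3 / 365 = 2.32 yr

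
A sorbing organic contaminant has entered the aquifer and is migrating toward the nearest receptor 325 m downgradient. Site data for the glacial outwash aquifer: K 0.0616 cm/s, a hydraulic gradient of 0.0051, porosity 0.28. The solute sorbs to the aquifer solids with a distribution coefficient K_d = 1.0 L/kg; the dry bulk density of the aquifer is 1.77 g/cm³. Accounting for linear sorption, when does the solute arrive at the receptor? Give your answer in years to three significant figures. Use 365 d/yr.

K = 0.0616 cm/s × 864 = 53.22 m/d
q = Ki = 53.22 × 0.0051 = 0.2714 m/d
Seepage velocity v = q / n = 0.2714 / 0.28 = 0.9694 m/d
Retardation R = 1 + ρ_b·K_d/n = 1 + 1.77×1.0/0.28 = 7.321
Contaminant velocity v_c = v/R = 0.9694/7.321 = 0.1324 m/d
t = L/v_c = 325/0.1324 = 2455 d
   = 2455/365 = 6.72 yr

6.72 years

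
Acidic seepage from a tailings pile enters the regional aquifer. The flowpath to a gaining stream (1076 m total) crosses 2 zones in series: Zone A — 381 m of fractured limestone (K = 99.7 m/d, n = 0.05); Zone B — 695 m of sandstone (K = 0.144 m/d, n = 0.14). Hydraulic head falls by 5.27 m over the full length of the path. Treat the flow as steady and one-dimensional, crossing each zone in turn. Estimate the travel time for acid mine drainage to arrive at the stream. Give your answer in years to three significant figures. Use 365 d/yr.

Steady 1-D flow in series ⇒ the Darcy flux q is identical in every zone and the zone head losses add (resistances L/K in series).
Σ(L/K) = 381/99.7 + 695/0.144 = 3.821 + 4826 = 4830 d
q = ΔH / Σ(L/K) = 5.27 / 4830 = 0.001091 m/d (same in every zone)
Zone A: v = q/n = 0.001091/0.05 = 0.02182 m/d → t_A = 381/0.02182 = 17460 d
Zone B: v = q/n = 0.001091/0.14 = 0.007793 m/d → t_B = 695/0.007793 = 89180 d
Total t = 17460 + 89180 = 106600 d
   = 106600 / 365 = 292 yr

292 years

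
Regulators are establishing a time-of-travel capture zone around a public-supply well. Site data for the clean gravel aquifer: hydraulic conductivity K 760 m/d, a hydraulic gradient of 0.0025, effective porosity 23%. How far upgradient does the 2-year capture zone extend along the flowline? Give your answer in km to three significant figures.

q = Ki = 760 × 0.0025 = 1.900 m/d
Seepage velocity v = q / n = 1.900 / 0.23 = 8.261 m/d
T = 2 yr × 365 = 730 d
L = v × T = 8.261 × 730 = 6030 m
   = 6.03 km

6.03 km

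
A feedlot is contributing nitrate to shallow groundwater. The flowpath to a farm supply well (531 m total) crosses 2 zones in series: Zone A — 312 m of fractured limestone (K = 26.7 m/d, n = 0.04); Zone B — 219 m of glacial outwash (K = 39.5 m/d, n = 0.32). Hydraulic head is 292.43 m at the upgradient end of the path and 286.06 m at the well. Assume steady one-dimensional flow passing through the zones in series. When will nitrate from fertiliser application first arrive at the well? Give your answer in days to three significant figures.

223 days

Total head drop ΔH = 292.43 − 286.06 = 6.37 m
Continuity: the same q passes through each zone, so ΔH = q·Σ(L_j/K_j) — the zones act as resistances in series.
Σ(L/K) = 312/26.7 + 219/39.5 = 11.69 + 5.544 = 17.23 d
q = ΔH / Σ(L/K) = 6.37 / 17.23 = 0.3697 m/d (same in every zone)
Zone A: v = q/n = 0.3697/0.04 = 9.243 m/d → t_A = 312/9.243 = 33.76 d
Zone B: v = q/n = 0.3697/0.32 = 1.155 m/d → t_B = 219/1.155 = 189.6 d
Total t = 33.76 + 189.6 = 223.3 d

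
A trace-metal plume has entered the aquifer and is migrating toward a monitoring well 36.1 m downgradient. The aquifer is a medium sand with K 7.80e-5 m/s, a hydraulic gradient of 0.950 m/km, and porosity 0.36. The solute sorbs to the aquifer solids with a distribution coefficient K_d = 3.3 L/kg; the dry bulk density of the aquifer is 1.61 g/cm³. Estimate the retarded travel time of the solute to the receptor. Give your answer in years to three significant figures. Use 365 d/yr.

87.6 years

K = 7.80e-5 m/s × 86400 s/d = 6.739 m/d
Specific discharge q = 6.739 × 9.5e-4 = 0.006402 m/d
Seepage velocity v = q / n = 0.006402 / 0.36 = 0.01778 m/d
Retardation R = 1 + ρ_b·K_d/n = 1 + 1.61×3.3/0.36 = 15.76
Contaminant velocity v_c = v/R = 0.01778/15.76 = 0.001129 m/d
t = L/v_c = 36.1/0.001129 = 31990 d
   = 31990/365 = 87.6 yr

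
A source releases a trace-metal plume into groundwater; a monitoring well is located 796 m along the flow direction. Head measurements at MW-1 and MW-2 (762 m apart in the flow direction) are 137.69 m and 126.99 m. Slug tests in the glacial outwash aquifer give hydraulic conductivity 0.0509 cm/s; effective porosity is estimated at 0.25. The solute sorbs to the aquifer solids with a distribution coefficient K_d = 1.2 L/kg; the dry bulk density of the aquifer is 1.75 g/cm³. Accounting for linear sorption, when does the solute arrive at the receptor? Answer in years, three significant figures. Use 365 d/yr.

8.30 years

Hydraulic gradient i = (137.69 − 126.99) / 762 = 10.70 / 762 = 0.01404
K = 0.0509 cm/s × 864 = 43.98 m/d
q = Ki = 43.98 × 0.01404 = 0.6175 m/d
Seepage velocity v = q / n = 0.6175 / 0.25 = 2.470 m/d
Retardation R = 1 + ρ_b·K_d/n = 1 + 1.75×1.2/0.25 = 9.400
Contaminant velocity v_c = v/R = 2.470/9.400 = 0.2628 m/d
t = L/v_c = 796/0.2628 = 3029 d
   = 3029/365 = 8.30 yr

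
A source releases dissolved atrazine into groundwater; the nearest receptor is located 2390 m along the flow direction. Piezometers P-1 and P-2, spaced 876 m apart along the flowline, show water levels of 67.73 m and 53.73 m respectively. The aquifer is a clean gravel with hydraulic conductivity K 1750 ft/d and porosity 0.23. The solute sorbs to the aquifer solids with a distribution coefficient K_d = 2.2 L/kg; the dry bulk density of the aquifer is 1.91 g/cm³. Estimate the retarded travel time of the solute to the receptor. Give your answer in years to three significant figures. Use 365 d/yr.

Hydraulic gradient i = (67.73 − 53.73) / 876 = 14.00 / 876 = 0.01598
K = 1750 ft/d × 0.3048 = 533.4 m/d
Darcy flux q = K·i = 533.4 × 0.01598 = 8.525 m/d
v = Ki/n = 533.4·0.01598/0.23 = 37.06 m/d
Retardation R = 1 + ρ_b·K_d/n = 1 + 1.91×2.2/0.23 = 19.27
Contaminant velocity v_c = v/R = 37.06/19.27 = 1.923 m/d
t = L/v_c = 2390/1.923 = 1243 d
   = 1243/365 = 3.40 yr

3.40 years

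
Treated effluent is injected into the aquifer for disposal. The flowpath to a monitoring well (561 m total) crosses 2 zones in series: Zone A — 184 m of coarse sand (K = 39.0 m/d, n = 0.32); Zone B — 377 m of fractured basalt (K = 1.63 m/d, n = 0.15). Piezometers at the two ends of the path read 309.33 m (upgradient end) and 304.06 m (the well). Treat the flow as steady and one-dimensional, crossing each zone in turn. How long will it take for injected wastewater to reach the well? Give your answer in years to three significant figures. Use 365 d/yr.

Total head drop ΔH = 309.33 − 304.06 = 5.27 m
Continuity: the same q passes through each zone, so ΔH = q·Σ(L_j/K_j) — the zones act as resistances in series.
Σ(L/K) = 184/39.0 + 377/1.63 = 4.718 + 231.3 = 236.0 d
q = ΔH / Σ(L/K) = 5.27 / 236.0 = 0.02233 m/d (same in every zone)
Zone A: v = q/n = 0.02233/0.32 = 0.06978 m/d → t_A = 184/0.06978 = 2637 d
Zone B: v = q/n = 0.02233/0.15 = 0.1489 m/d → t_B = 377/0.1489 = 2532 d
Total t = 2637 + 2532 = 5169 d
   = 5169 / 365 = 14.2 yr

14.2 years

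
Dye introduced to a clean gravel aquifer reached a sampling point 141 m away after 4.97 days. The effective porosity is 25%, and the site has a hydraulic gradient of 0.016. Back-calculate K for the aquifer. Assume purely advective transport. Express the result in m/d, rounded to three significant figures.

443 m/d

v = L / t = 141 / 4.97 = 28.37 m/d
K = v · n / i = 28.37 × 0.25 / 0.016 = 443 m/d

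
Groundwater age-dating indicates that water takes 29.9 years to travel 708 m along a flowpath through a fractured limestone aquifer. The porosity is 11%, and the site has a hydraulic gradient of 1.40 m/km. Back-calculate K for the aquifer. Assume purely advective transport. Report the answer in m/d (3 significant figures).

t = 29.9 years = 10910 d
v = L / t = 708 / 10910 = 0.06487 m/d
K = v · n / i = 0.06487 × 0.11 / 0.0014 = 5.10 m/d

5.10 m/d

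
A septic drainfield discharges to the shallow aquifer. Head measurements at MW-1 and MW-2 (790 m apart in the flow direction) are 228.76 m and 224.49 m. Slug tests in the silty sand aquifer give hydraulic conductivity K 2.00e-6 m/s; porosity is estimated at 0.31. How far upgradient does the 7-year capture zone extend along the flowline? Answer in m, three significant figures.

7.70 m

Hydraulic gradient i = (228.76 − 224.49) / 790 = 4.27 / 790 = 0.005405
K = 2.00e-6 m/s × 86400 s/d = 0.1728 m/d
Specific discharge q = 0.1728 × 0.005405 = 9.340e-4 m/d
Average linear velocity = 9.340e-4 / 0.31 = 0.003013 m/d
T = 7 yr × 365 = 2555 d
L = v × T = 0.003013 × 2555 = 7.698 m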